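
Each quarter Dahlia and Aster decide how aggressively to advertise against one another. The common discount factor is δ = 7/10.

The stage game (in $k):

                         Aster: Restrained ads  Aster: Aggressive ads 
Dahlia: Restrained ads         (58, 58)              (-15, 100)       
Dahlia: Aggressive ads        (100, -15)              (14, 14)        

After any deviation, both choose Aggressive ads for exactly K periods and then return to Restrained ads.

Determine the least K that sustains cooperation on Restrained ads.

2

No profitable deviation requires (58−14)(δ+…+δ^K) ≥ 100−58, i.e. δ+…+δ^K ≥ 21/22 ≈ 0.9545.
With δ = 7/10, the partial sums are K=1: 0.7000, K=2: 1.1900.
K = 2 is the first length at which the sum reaches 0.9545.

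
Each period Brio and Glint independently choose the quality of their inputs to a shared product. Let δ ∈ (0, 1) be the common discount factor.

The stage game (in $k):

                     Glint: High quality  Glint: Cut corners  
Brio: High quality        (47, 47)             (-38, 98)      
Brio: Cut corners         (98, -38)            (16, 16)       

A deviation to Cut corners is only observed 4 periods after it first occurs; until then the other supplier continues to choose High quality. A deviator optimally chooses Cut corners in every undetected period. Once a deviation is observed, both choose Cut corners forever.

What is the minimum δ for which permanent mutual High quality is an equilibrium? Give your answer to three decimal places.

A deviator earns 98 for 4 periods, then 16 forever; cooperating earns 47 forever. Multiplying the IC by (1−δ):
47 ≥ 98(1−δ^4) + 16δ^4, so 82·δ^4 ≥ 51 and δ^4 ≥ 51/82.
δ ≥ (51/82)^(1/4) ≈ 0.888.

0.888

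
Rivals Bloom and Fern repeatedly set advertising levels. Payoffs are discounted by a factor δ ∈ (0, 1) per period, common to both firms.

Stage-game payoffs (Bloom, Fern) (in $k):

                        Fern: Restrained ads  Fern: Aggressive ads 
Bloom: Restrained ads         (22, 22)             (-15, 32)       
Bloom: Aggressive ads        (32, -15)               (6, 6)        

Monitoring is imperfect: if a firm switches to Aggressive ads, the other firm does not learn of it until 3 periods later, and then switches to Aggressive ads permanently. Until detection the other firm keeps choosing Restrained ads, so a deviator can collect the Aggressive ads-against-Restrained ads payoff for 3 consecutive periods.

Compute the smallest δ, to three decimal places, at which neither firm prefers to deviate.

The best deviation is to choose Aggressive ads for all 3 undetected periods, earning 32 each, then 6 forever once detected.
Deviation value: 32(1−δ^3)/(1−δ) + 6δ^3/(1−δ); cooperation value: 22/(1−δ).
IC: 22 ≥ 32(1−δ^3) + 6δ^3 = 32 − 26δ^3.
So δ^3 ≥ 10/26 = 5/13, giving δ ≥ (5/13)^(1/3) ≈ 0.727.

0.727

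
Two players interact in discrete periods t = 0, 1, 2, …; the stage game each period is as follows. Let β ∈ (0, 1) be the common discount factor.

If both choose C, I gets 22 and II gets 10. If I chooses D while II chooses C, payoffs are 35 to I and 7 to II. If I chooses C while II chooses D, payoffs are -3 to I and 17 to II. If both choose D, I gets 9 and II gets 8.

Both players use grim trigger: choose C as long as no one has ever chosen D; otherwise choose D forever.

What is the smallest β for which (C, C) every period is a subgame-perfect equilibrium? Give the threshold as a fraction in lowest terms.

7/9

I: cooperation gives 22 each period; deviation gives 35 once then 9 forever.
  22/(1−β) ≥ 35 + 9β/(1−β) ⇒ β ≥ 13/26 = 1/2.
II: cooperation gives 10 each period; deviation gives 17 once then 8 forever.
  β ≥ 7/9.
Both must hold, so the binding constraint is II's: β ≥ 7/9.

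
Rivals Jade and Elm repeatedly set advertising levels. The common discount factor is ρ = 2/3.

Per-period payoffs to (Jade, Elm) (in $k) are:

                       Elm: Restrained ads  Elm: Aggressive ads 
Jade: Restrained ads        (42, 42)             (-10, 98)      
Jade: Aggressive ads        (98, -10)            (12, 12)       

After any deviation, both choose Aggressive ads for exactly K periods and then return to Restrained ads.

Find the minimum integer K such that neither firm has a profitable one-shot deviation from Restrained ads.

7

IC: ρ(1−ρ^K)/(1−ρ) ≥ (98−42)/(42−12) = 28/15.
With ρ = 2/3: need 1 − ρ^K ≥ 28/15·(1−2/3)/(2/3), i.e. ρ^K ≤ 0.0667.
Since (2/3)^6 = 0.0878 and (2/3)^7 = 0.0585, the smallest such K is 7.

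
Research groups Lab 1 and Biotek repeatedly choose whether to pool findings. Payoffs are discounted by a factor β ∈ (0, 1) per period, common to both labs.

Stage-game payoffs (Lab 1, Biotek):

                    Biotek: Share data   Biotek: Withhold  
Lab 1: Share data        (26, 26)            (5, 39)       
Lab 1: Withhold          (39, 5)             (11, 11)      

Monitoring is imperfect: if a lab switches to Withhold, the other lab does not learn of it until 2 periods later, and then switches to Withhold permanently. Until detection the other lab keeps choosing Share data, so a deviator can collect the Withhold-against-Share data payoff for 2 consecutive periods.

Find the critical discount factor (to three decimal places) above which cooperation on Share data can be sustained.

Deviating for the 2 undetected periods gains 39−26 = 13 per period over cooperation, then loses 26−11 = 15 per period forever once punishment starts.
Gain: 13(1 + β + … + β^1); loss: 15·β^2/(1−β).
No profitable deviation ⇔ 13(1−β^2) ≤ 15·β^2, i.e. β^2 ≥ 13/(13+15) = 13/28.
Hence β ≥ (13/28)^(1/2) ≈ 0.681.

0.681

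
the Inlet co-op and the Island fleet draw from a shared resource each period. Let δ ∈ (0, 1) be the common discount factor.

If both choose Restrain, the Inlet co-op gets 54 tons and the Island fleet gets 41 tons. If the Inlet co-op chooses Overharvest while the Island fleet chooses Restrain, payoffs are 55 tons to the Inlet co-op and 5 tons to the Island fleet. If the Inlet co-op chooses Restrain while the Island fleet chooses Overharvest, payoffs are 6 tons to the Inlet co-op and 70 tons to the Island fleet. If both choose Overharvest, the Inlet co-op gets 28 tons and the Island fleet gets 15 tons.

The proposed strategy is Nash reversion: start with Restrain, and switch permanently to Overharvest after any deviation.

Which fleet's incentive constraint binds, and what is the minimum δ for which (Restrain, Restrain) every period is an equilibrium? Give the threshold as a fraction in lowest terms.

the Inlet co-op: cooperation gives 54 each period; deviation gives 55 once then 28 forever.
  54/(1−δ) ≥ 55 + 28δ/(1−δ) ⇒ δ ≥ 1/27.
the Island fleet: cooperation gives 41 each period; deviation gives 70 once then 15 forever.
  δ ≥ 29/55.
Both must hold, so the binding constraint is the Island fleet's: δ ≥ 29/55.

the Island fleet; δ ≥ 29/55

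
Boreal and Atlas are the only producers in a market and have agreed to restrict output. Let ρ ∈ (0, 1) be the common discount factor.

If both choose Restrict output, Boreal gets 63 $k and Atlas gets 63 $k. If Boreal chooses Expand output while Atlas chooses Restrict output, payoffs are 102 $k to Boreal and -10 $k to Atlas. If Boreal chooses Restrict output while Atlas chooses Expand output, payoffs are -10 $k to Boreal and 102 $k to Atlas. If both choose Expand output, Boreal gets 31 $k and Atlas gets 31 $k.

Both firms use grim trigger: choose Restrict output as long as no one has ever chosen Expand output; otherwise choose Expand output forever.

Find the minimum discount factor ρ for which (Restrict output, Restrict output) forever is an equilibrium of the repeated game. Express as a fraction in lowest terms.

Under grim trigger the critical discount factor is (T−C)/(T−P) with T = 102, C = 63, P = 31.
ρ* = (102−63)/(102−31) = 39/71.

39/71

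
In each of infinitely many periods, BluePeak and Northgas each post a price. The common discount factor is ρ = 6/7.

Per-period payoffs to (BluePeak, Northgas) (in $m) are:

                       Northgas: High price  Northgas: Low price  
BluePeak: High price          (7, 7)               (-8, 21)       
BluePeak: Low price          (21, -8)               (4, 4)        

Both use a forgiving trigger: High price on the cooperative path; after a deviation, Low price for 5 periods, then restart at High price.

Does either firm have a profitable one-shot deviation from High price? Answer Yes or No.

Yes

A one-shot deviation gives 21 now, then 4 for 5 periods, then back to 7.
Gain from deviating: (21−7) today; loss: (7−4) in each of the next 5 periods.
No-deviation condition: (7−4)(ρ+…+ρ^5) ≥ 21−7, i.e. ρ+…+ρ^5 ≥ 14/3.
At ρ = 6/7: ρ+…+ρ^5 = 3.2240 < 4.6667.
So cooperation is not sustainable.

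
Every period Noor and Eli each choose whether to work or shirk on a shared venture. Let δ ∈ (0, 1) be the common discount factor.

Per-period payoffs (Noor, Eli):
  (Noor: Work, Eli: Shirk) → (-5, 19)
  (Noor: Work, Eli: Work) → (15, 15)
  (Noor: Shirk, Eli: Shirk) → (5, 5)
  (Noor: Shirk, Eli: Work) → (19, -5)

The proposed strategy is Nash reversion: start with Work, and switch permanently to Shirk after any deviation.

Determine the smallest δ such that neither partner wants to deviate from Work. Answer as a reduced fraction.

2/7

Cooperation forever yields 15 each period: 15/(1−δ).
Deviating yields 19 once, then 5 forever: 19 + 5δ/(1−δ).
No profitable deviation requires 15/(1−δ) ≥ 19 + 5δ/(1−δ).
Multiplying by (1−δ): 15 ≥ 19(1−δ) + 5δ = 19 − 14δ.
So 14δ ≥ 4, i.e. δ ≥ 4/14 = 2/7.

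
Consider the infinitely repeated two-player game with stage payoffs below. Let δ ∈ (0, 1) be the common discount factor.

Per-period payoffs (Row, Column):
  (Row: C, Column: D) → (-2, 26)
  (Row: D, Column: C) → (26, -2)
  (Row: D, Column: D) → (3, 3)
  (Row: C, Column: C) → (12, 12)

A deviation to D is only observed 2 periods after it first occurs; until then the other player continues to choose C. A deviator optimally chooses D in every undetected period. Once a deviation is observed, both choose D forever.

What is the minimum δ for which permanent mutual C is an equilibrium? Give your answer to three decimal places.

A deviator earns 26 for 2 periods, then 3 forever; cooperating earns 12 forever. Multiplying the IC by (1−δ):
12 ≥ 26(1−δ^2) + 3δ^2, so 23·δ^2 ≥ 14 and δ^2 ≥ 14/23.
δ ≥ (14/23)^(1/2) ≈ 0.780.

0.780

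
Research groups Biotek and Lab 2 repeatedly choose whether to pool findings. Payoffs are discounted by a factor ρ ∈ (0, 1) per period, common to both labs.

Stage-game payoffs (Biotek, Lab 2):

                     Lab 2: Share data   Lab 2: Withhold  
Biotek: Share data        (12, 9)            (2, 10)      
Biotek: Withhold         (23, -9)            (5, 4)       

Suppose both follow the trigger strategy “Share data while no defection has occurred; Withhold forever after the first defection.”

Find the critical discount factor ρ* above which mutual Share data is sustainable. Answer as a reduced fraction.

Biotek's threshold: (23−12)/(23−5) = 11/18.
Lab 2's threshold: (10−9)/(10−4) = 1/6.
11/18 > 1/6, so Biotek binds and ρ* = 11/18.

11/18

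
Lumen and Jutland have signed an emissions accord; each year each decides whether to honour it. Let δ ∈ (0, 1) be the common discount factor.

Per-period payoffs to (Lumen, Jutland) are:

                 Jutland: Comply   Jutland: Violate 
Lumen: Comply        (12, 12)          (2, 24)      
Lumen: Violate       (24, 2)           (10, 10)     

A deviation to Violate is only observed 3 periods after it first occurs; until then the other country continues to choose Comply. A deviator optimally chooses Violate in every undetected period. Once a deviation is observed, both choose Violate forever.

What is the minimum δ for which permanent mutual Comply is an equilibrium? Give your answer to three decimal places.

0.950

A deviator earns 24 for 3 periods, then 10 forever; cooperating earns 12 forever. Multiplying the IC by (1−δ):
12 ≥ 24(1−δ^3) + 10δ^3, so 14·δ^3 ≥ 12 and δ^3 ≥ 6/7.
δ ≥ (6/7)^(1/3) ≈ 0.950.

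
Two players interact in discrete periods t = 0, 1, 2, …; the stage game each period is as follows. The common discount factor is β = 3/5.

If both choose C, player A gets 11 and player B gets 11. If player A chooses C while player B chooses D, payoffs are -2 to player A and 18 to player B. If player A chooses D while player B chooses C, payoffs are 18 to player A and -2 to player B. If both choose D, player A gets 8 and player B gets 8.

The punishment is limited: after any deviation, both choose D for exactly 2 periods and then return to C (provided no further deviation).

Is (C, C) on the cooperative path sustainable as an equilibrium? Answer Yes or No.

No

IC: β+…+β^2 ≥ (18−11)/(11−8) = 7/3.
At β = 3/5: partial sum = 0.9600 < 2.3333. Cooperation not sustainable.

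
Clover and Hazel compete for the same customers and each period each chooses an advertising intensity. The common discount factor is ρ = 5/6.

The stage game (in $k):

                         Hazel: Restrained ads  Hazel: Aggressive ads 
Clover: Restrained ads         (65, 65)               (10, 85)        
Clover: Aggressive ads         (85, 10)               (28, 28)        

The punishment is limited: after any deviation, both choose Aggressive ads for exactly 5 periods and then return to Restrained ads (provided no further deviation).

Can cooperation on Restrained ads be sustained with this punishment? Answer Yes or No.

Yes

Comparing payoff streams over the 6 periods until play realigns: cooperate → 65(1+ρ+…+ρ^5); deviate → 85 + 28(ρ+…+ρ^5).
Cooperation is sustained iff (65−28)(ρ+…+ρ^5) ≥ 85−65.
ρ+…+ρ^5 = 5/6·(1−(5/6)^5)/(1−5/6) = 2.9906, and (85−65)/(65−28) = 0.5405.
2.9906 ≥ 0.5405, so cooperation is sustainable.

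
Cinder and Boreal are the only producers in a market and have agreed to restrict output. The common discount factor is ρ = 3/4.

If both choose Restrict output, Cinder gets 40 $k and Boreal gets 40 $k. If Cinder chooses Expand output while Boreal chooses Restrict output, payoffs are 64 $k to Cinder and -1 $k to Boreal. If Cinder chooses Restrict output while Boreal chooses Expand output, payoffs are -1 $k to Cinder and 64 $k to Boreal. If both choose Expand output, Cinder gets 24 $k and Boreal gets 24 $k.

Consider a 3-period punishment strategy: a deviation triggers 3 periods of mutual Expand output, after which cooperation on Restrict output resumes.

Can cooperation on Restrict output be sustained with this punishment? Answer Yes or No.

IC: ρ+…+ρ^3 ≥ (64−40)/(40−24) = 3/2.
At ρ = 3/4: partial sum = 1.7344 ≥ 1.5000. Cooperation sustainable.

Yes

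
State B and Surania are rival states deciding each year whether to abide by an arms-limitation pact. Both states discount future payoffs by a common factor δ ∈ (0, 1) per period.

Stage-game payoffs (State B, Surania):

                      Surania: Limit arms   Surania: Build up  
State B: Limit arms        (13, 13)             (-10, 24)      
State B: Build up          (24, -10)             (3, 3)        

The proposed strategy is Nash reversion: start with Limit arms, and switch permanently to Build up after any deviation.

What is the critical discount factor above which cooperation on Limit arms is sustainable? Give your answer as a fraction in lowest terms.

11/21

13/(1−δ) ≥ 24 + 3δ/(1−δ)
13 ≥ 24 − 21δ
δ ≥ 11/21.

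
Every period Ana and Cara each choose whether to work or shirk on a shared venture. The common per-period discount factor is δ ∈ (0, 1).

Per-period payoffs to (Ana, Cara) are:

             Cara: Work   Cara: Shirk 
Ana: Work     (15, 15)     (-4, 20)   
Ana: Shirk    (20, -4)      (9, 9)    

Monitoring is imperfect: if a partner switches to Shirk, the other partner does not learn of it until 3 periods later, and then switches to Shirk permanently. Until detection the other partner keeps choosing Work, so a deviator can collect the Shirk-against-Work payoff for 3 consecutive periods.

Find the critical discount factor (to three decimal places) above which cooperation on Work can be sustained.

0.769

A deviator earns 20 for 3 periods, then 9 forever; cooperating earns 15 forever. Multiplying the IC by (1−δ):
15 ≥ 20(1−δ^3) + 9δ^3, so 11·δ^3 ≥ 5 and δ^3 ≥ 5/11.
δ ≥ (5/11)^(1/3) ≈ 0.769.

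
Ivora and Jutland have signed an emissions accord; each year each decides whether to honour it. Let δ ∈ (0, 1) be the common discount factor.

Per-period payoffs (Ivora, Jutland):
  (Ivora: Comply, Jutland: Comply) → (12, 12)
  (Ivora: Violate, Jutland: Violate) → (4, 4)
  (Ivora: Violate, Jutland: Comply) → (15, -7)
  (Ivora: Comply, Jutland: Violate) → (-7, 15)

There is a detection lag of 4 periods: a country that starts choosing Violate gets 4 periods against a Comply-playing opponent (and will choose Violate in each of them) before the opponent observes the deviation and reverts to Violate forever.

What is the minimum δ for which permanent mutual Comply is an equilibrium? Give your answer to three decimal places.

0.723

The best deviation is to choose Violate for all 4 undetected periods, earning 15 each, then 4 forever once detected.
Deviation value: 15(1−δ^4)/(1−δ) + 4δ^4/(1−δ); cooperation value: 12/(1−δ).
IC: 12 ≥ 15(1−δ^4) + 4δ^4 = 15 − 11δ^4.
So δ^4 ≥ 3/11, giving δ ≥ (3/11)^(1/4) ≈ 0.723.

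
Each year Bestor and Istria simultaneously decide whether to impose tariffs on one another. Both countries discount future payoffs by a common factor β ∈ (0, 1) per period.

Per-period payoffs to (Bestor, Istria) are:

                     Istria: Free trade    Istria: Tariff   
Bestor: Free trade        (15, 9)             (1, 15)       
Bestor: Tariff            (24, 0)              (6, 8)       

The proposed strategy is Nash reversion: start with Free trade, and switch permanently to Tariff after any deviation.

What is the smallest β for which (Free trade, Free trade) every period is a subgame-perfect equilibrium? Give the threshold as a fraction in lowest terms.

For Bestor: deviation gain 24−15 = 9, per-period punishment loss 15−6 = 9. IC gives β ≥ 9/18 = 1/2.
For Istria: gain 6, loss 1 per period, so β ≥ 6/7.
The tighter constraint is Istria's, so cooperation needs β ≥ 6/7.

6/7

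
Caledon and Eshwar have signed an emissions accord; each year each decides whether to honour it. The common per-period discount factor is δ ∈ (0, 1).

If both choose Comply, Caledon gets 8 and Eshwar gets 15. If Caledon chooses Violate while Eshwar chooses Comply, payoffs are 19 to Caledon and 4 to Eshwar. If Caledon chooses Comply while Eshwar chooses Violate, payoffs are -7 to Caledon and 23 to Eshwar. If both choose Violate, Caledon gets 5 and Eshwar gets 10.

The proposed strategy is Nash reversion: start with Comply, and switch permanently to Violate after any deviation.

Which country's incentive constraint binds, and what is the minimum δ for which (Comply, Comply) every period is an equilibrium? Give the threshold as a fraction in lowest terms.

Caledon; δ ≥ 11/14

Caledon: cooperation gives 8 each period; deviation gives 19 once then 5 forever.
  8/(1−δ) ≥ 19 + 5δ/(1−δ) ⇒ δ ≥ 11/14.
Eshwar: cooperation gives 15 each period; deviation gives 23 once then 10 forever.
  δ ≥ 8/13.
Both must hold, so the binding constraint is Caledon's: δ ≥ 11/14.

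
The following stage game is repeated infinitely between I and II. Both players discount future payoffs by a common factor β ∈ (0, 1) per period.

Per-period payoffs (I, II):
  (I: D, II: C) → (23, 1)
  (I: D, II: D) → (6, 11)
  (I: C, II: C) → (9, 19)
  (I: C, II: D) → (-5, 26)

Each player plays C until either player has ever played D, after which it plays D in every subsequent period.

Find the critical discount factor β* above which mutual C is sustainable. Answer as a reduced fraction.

14/17

For I: deviation gain 23−9 = 14, per-period punishment loss 9−6 = 3. IC gives β ≥ 14/17.
For II: gain 7, loss 8 per period, so β ≥ 7/15.
The tighter constraint is I's, so cooperation needs β ≥ 14/17.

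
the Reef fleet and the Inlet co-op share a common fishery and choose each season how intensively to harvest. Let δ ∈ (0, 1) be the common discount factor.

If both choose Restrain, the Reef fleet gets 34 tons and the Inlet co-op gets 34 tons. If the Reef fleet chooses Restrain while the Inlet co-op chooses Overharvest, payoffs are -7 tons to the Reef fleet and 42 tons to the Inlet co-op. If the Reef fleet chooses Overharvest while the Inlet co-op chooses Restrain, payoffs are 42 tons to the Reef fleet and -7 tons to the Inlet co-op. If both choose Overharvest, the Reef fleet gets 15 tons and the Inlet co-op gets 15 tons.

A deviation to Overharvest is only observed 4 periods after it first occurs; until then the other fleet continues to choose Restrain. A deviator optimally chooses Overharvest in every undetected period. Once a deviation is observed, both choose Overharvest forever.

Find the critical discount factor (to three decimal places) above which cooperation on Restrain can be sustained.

0.738

The best deviation is to choose Overharvest for all 4 undetected periods, earning 42 each, then 15 forever once detected.
Deviation value: 42(1−δ^4)/(1−δ) + 15δ^4/(1−δ); cooperation value: 34/(1−δ).
IC: 34 ≥ 42(1−δ^4) + 15δ^4 = 42 − 27δ^4.
So δ^4 ≥ 8/27, giving δ ≥ (8/27)^(1/4) ≈ 0.738.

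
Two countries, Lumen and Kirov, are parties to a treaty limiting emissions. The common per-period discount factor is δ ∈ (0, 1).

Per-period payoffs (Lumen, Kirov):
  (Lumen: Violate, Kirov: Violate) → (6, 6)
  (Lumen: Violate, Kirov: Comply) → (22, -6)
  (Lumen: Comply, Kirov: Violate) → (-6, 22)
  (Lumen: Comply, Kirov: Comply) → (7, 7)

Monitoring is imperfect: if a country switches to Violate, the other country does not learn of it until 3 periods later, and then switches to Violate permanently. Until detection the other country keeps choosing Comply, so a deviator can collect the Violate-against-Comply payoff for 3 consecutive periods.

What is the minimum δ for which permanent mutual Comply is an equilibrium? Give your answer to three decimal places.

Deviating for the 3 undetected periods gains 22−7 = 15 per period over cooperation, then loses 7−6 = 1 per period forever once punishment starts.
Gain: 15(1 + δ + … + δ^2); loss: 1·δ^3/(1−δ).
No profitable deviation ⇔ 15(1−δ^3) ≤ 1·δ^3, i.e. δ^3 ≥ 15/(15+1) = 15/16.
Hence δ ≥ (15/16)^(1/3) ≈ 0.979.

0.979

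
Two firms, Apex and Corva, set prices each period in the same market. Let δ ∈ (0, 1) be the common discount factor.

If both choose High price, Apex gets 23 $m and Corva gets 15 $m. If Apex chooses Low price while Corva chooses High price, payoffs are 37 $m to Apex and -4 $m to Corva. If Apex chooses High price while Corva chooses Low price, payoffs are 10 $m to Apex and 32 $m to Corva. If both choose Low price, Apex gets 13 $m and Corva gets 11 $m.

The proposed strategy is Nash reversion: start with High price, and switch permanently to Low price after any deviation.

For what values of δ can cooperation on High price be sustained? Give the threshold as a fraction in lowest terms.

For Apex: deviation gain 37−23 = 14, per-period punishment loss 23−13 = 10. IC gives δ ≥ 14/24 = 7/12.
For Corva: gain 17, loss 4 per period, so δ ≥ 17/21.
The tighter constraint is Corva's, so cooperation needs δ ≥ 17/21.

17/21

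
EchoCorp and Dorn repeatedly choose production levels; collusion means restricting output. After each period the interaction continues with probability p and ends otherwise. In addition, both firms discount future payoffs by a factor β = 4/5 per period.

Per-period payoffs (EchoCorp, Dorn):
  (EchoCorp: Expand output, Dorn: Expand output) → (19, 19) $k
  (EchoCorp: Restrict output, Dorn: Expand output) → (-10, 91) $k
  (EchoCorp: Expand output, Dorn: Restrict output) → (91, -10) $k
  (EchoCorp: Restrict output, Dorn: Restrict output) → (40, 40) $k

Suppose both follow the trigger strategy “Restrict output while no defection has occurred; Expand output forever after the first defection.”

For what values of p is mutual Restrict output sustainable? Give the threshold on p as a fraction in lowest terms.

Expected continuation weight on next period's payoff is β·p = 4/5·p, which plays the role of the discount factor.
Cooperation requires 4/5·p ≥ (91−40)/(91−19) = 17/24, hence p ≥ 85/96.

85/96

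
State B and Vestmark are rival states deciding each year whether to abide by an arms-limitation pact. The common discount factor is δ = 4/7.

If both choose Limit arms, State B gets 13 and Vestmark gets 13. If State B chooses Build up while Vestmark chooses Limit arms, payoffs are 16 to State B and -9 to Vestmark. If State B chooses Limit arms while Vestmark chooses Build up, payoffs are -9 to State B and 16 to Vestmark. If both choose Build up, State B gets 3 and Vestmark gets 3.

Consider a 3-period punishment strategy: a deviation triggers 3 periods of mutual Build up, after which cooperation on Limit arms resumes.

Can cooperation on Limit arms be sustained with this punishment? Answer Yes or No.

Yes

A one-shot deviation gives 16 now, then 3 for 3 periods, then back to 13.
Gain from deviating: (16−13) today; loss: (13−3) in each of the next 3 periods.
No-deviation condition: (13−3)(δ+…+δ^3) ≥ 16−13, i.e. δ+…+δ^3 ≥ 3/10.
At δ = 4/7: δ+…+δ^3 = 1.0845 ≥ 0.3000.
So cooperation is sustainable.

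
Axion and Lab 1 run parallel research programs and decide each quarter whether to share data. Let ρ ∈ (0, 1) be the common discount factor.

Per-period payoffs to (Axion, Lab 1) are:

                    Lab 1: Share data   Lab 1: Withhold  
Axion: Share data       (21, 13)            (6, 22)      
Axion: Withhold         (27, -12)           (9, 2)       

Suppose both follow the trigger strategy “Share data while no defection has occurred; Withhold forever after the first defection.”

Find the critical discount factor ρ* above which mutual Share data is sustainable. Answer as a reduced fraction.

Axion: cooperation gives 21 each period; deviation gives 27 once then 9 forever.
  21/(1−ρ) ≥ 27 + 9ρ/(1−ρ) ⇒ ρ ≥ 6/18 = 1/3.
Lab 1: cooperation gives 13 each period; deviation gives 22 once then 2 forever.
  ρ ≥ 9/20.
Both must hold, so the binding constraint is Lab 1's: ρ ≥ 9/20.

9/20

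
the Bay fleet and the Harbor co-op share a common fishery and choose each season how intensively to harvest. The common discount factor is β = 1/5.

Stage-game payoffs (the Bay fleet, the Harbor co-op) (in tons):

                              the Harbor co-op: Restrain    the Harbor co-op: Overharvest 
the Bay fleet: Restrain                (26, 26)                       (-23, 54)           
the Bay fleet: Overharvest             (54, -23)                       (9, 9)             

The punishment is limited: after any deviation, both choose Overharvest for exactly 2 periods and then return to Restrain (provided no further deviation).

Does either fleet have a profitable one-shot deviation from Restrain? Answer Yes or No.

Yes

A one-shot deviation gives 54 now, then 9 for 2 periods, then back to 26.
Gain from deviating: (54−26) today; loss: (26−9) in each of the next 2 periods.
No-deviation condition: (26−9)(β+…+β^2) ≥ 54−26, i.e. β+…+β^2 ≥ 28/17.
At β = 1/5: β+…+β^2 = 0.2400 < 1.6471.
So cooperation is not sustainable.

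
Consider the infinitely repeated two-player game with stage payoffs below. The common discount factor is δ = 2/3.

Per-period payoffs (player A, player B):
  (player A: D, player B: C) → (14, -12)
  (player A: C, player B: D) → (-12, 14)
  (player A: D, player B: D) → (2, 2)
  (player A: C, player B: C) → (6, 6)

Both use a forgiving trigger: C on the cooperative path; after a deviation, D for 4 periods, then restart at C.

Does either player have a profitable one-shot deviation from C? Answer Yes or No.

Yes

Comparing payoff streams over the 5 periods until play realigns: cooperate → 6(1+δ+…+δ^4); deviate → 14 + 2(δ+…+δ^4).
Cooperation is sustained iff (6−2)(δ+…+δ^4) ≥ 14−6.
δ+…+δ^4 = 2/3·(1−(2/3)^4)/(1−2/3) = 1.6049, and (14−6)/(6−2) = 2.0000.
1.6049 < 2.0000, so cooperation is not sustainable.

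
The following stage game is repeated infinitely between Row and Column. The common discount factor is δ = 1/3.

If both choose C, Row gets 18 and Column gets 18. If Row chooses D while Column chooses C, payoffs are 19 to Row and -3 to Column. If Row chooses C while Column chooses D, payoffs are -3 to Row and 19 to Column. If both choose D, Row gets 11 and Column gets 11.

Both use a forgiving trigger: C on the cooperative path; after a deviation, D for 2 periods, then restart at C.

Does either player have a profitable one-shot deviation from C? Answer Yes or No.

No

Comparing payoff streams over the 3 periods until play realigns: cooperate → 18(1+δ+…+δ^2); deviate → 19 + 11(δ+…+δ^2).
Cooperation is sustained iff (18−11)(δ+…+δ^2) ≥ 19−18.
δ+…+δ^2 = 1/3·(1−(1/3)^2)/(1−1/3) = 0.4444, and (19−18)/(18−11) = 0.1429.
0.4444 ≥ 0.1429, so cooperation is sustainable.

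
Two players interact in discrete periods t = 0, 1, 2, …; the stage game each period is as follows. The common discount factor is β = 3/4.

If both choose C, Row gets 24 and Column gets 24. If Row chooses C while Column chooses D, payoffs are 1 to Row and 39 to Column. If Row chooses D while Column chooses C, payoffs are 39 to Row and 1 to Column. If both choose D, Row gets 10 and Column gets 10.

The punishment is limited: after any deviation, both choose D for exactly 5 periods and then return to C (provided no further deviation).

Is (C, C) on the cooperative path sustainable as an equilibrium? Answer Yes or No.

Comparing payoff streams over the 6 periods until play realigns: cooperate → 24(1+β+…+β^5); deviate → 39 + 10(β+…+β^5).
Cooperation is sustained iff (24−10)(β+…+β^5) ≥ 39−24.
β+…+β^5 = 3/4·(1−(3/4)^5)/(1−3/4) = 2.2881, and (39−24)/(24−10) = 1.0714.
2.2881 ≥ 1.0714, so cooperation is sustainable.

Yes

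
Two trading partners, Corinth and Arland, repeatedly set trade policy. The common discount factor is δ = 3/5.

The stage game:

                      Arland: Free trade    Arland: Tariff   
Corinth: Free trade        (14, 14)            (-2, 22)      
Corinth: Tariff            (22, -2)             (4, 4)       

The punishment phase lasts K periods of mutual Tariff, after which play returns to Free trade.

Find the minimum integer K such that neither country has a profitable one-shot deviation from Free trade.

IC: δ(1−δ^K)/(1−δ) ≥ (22−14)/(14−4) = 4/5.
With δ = 3/5: need 1 − δ^K ≥ 4/5·(1−3/5)/(3/5), i.e. δ^K ≤ 0.4667.
Since (3/5)^1 = 0.6000 and (3/5)^2 = 0.3600, the smallest such K is 2.

2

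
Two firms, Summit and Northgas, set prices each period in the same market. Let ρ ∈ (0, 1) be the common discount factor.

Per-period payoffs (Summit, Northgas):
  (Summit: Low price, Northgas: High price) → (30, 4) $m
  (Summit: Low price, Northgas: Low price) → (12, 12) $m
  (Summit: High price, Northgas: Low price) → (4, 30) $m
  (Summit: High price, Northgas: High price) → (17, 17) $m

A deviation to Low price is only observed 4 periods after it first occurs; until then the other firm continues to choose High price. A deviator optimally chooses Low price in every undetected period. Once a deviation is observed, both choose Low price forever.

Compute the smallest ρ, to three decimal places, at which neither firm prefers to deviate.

0.922

Deviating for the 4 undetected periods gains 30−17 = 13 per period over cooperation, then loses 17−12 = 5 per period forever once punishment starts.
Gain: 13(1 + ρ + … + ρ^3); loss: 5·ρ^4/(1−ρ).
No profitable deviation ⇔ 13(1−ρ^4) ≤ 5·ρ^4, i.e. ρ^4 ≥ 13/(13+5) = 13/18.
Hence ρ ≥ (13/18)^(1/4) ≈ 0.922.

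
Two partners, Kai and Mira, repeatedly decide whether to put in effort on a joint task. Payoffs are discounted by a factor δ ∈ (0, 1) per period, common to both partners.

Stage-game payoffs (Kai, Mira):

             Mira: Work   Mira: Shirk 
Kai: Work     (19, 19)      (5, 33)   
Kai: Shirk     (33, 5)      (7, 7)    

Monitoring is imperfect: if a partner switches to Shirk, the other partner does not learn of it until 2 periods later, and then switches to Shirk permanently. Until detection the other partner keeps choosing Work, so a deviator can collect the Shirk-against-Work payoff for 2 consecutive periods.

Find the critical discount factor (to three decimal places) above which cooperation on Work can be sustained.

0.734

Deviating for the 2 undetected periods gains 33−19 = 14 per period over cooperation, then loses 19−7 = 12 per period forever once punishment starts.
Gain: 14(1 + δ + … + δ^1); loss: 12·δ^2/(1−δ).
No profitable deviation ⇔ 14(1−δ^2) ≤ 12·δ^2, i.e. δ^2 ≥ 14/(14+12) = 7/13.
Hence δ ≥ (7/13)^(1/2) ≈ 0.734.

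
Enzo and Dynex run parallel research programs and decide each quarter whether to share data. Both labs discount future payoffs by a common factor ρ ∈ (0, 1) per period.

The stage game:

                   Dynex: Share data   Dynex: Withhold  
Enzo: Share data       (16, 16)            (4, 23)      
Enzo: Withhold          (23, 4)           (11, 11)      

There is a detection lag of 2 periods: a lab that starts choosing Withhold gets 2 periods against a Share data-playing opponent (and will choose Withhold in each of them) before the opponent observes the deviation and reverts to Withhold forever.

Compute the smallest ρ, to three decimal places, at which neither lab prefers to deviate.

The best deviation is to choose Withhold for all 2 undetected periods, earning 23 each, then 11 forever once detected.
Deviation value: 23(1−ρ^2)/(1−ρ) + 11ρ^2/(1−ρ); cooperation value: 16/(1−ρ).
IC: 16 ≥ 23(1−ρ^2) + 11ρ^2 = 23 − 12ρ^2.
So ρ^2 ≥ 7/12, giving ρ ≥ (7/12)^(1/2) ≈ 0.764.

0.764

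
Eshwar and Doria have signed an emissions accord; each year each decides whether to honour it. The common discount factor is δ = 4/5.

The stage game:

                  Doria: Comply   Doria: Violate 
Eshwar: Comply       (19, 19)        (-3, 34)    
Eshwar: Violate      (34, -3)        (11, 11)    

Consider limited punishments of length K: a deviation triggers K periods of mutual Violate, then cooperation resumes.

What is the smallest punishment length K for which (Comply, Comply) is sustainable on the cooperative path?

Need Σ_{k=1}^{K} δ^k ≥ (34−19)/(19−11) = 1.8750 at δ = 4/5.
At K = 2 the sum is 1.4400 < 1.8750; at K = 3 it is 1.9520 ≥ 1.8750.
So the minimum punishment length is K = 3.

3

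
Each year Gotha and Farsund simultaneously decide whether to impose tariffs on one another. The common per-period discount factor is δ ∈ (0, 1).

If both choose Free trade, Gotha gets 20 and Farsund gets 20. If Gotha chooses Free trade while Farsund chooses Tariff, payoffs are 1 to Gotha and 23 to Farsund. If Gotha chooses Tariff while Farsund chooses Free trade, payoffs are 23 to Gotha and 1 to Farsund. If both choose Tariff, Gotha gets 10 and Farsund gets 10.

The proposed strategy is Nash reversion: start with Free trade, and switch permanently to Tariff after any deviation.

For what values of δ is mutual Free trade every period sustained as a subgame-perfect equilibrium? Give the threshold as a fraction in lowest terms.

Under grim trigger the critical discount factor is (T−C)/(T−P) with T = 23, C = 20, P = 10.
δ* = (23−20)/(23−10) = 3/13.

3/13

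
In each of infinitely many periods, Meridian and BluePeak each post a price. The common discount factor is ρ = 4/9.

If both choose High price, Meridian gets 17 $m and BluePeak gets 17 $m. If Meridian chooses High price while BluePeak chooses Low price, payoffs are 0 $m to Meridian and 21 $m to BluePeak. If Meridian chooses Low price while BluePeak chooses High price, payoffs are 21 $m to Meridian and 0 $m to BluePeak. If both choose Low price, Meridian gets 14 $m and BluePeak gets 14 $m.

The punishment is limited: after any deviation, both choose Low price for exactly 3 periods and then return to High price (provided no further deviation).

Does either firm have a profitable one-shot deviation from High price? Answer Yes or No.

Yes

IC: ρ+…+ρ^3 ≥ (21−17)/(17−14) = 4/3.
At ρ = 4/9: partial sum = 0.7298 < 1.3333. Cooperation not sustainable.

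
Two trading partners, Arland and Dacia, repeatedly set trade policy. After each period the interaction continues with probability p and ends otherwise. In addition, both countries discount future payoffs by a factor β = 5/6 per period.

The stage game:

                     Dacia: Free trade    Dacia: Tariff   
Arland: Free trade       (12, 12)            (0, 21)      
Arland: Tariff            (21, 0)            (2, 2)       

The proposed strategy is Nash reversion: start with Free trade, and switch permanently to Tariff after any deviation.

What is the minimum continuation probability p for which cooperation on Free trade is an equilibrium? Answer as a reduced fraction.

54/95

With continuation probability p and discount β, the effective per-period discount factor is βp.
Grim-trigger IC: βp ≥ (21−12)/(21−2) = 9/19.
So p ≥ (9/19)/(5/6) = 54/95.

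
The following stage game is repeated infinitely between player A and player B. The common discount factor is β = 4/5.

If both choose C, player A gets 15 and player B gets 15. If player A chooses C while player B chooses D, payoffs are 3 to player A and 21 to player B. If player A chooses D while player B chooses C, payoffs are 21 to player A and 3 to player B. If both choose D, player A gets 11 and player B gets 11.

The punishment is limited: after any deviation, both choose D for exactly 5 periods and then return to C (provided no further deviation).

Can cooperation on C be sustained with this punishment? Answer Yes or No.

Comparing payoff streams over the 6 periods until play realigns: cooperate → 15(1+β+…+β^5); deviate → 21 + 11(β+…+β^5).
Cooperation is sustained iff (15−11)(β+…+β^5) ≥ 21−15.
β+…+β^5 = 4/5·(1−(4/5)^5)/(1−4/5) = 2.6893, and (21−15)/(15−11) = 1.5000.
2.6893 ≥ 1.5000, so cooperation is sustainable.

Yes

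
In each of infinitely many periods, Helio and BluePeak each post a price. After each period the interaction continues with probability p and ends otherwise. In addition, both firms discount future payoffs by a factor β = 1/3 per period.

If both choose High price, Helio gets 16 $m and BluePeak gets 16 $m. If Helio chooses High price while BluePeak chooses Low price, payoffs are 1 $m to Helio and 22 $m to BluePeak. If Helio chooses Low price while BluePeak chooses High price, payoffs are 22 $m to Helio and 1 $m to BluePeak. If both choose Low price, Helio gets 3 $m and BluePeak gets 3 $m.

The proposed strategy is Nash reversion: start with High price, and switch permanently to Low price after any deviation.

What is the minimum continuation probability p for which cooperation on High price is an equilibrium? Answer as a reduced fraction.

With continuation probability p and discount β, the effective per-period discount factor is βp.
Grim-trigger IC: βp ≥ (22−16)/(22−3) = 6/19.
So p ≥ (6/19)/(1/3) = 18/19.

18/19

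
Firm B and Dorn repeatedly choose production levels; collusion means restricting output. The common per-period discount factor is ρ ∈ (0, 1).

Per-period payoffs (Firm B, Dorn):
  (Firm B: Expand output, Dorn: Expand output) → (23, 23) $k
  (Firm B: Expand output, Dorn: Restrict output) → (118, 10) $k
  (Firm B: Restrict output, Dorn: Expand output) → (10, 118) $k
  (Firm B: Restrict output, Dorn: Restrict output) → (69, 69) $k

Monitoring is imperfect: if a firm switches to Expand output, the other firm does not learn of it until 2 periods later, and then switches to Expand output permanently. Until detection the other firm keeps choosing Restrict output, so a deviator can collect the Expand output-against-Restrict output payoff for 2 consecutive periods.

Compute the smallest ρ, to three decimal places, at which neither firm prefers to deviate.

Deviating for the 2 undetected periods gains 118−69 = 49 per period over cooperation, then loses 69−23 = 46 per period forever once punishment starts.
Gain: 49(1 + ρ + … + ρ^1); loss: 46·ρ^2/(1−ρ).
No profitable deviation ⇔ 49(1−ρ^2) ≤ 46·ρ^2, i.e. ρ^2 ≥ 49/(49+46) = 49/95.
Hence ρ ≥ (49/95)^(1/2) ≈ 0.718.

0.718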